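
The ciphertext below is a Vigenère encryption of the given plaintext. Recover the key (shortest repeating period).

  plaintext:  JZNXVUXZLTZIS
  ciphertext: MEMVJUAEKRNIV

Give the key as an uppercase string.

DFZYOA

  i= 0: M-J =  3 → D
  i= 1: E-Z =  5 → F
  i= 2: M-N = 25 → Z
  i= 3: V-X = 24 → Y
  i= 4: J-V = 14 → O
  i= 5: U-U =  0 → A
  i= 6: A-X =  3 → D
  i= 7: E-Z =  5 → F
  i= 8: K-L = 25 → Z
  i= 9: R-T = 24 → Y
  i=10: N-Z = 14 → O
  i=11: I-I =  0 → A
  i=12: V-S =  3 → D
  shifts repeat with period 6: DFZYOA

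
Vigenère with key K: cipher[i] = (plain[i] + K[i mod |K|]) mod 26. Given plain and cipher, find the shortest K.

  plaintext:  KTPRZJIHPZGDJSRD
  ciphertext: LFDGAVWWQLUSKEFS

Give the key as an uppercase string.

BMOP

  i= 0: L-K =  1 → B
  i= 1: F-T = 12 → M
  i= 2: D-P = 14 → O
  i= 3: G-R = 15 → P
  i= 4: A-Z =  1 → B
  i= 5: V-J = 12 → M
  i= 6: W-I = 14 → O
  i= 7: W-H = 15 → P
  i= 8: Q-P =  1 → B
  i= 9: L-Z = 12 → M
  i=10: U-G = 14 → O
  i=11: S-D = 15 → P
  i=12: K-J =  1 → B
  i=13: E-S = 12 → M
  i=14: F-R = 14 → O
  i=15: S-D = 15 → P
  shifts repeat with period 4: BMOP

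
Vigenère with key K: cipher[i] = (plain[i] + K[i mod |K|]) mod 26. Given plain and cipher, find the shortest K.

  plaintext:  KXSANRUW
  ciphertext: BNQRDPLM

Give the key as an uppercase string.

  i= 0: B-K = 17 → R
  i= 1: N-X = 16 → Q
  i= 2: Q-S = 24 → Y
  i= 3: R-A = 17 → R
  i= 4: D-N = 16 → Q
  i= 5: P-R = 24 → Y
  i= 6: L-U = 17 → R
  i= 7: M-W = 16 → Q
  shifts repeat with period 3: RQY

RQY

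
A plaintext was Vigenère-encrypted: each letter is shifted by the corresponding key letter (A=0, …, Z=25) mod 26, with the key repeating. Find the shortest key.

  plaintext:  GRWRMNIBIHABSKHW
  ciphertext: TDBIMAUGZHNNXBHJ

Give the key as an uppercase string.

NMFRA

  i= 0: T-G = 13 → N
  i= 1: D-R = 12 → M
  i= 2: B-W =  5 → F
  i= 3: I-R = 17 → R
  i= 4: M-M =  0 → A
  i= 5: A-N = 13 → N
  i= 6: U-I = 12 → M
  i= 7: G-B =  5 → F
  i= 8: Z-I = 17 → R
  i= 9: H-H =  0 → A
  i=10: N-A = 13 → N
  i=11: N-B = 12 → M
  i=12: X-S =  5 → F
  i=13: B-K = 17 → R
  i=14: H-H =  0 → A
  i=15: J-W = 13 → N
  shifts repeat with period 5: NMFRA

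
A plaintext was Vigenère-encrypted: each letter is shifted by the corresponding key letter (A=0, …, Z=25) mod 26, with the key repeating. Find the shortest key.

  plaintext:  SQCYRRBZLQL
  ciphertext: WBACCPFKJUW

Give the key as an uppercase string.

ELY

  i= 0: W-S =  4 → E
  i= 1: B-Q = 11 → L
  i= 2: A-C = 24 → Y
  i= 3: C-Y =  4 → E
  i= 4: C-R = 11 → L
  i= 5: P-R = 24 → Y
  i= 6: F-B =  4 → E
  i= 7: K-Z = 11 → L
  i= 8: J-L = 24 → Y
  i= 9: U-Q =  4 → E
  i=10: W-L = 11 → L
  shifts repeat with period 3: ELY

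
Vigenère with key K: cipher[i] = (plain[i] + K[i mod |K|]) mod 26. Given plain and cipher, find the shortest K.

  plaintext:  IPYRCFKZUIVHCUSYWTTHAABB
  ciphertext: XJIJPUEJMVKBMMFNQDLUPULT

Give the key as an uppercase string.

  i= 0: X-I = 15 → P
  i= 1: J-P = 20 → U
  i= 2: I-Y = 10 → K
  i= 3: J-R = 18 → S
  i= 4: P-C = 13 → N
  i= 5: U-F = 15 → P
  i= 6: E-K = 20 → U
  i= 7: J-Z = 10 → K
  i= 8: M-U = 18 → S
  i= 9: V-I = 13 → N
  i=10: K-V = 15 → P
  i=11: B-H = 20 → U
  i=12: M-C = 10 → K
  i=13: M-U = 18 → S
  i=14: F-S = 13 → N
  i=15: N-Y = 15 → P
  i=16: Q-W = 20 → U
  i=17: D-T = 10 → K
  i=18: L-T = 18 → S
  i=19: U-H = 13 → N
  i=20: P-A = 15 → P
  i=21: U-A = 20 → U
  i=22: L-B = 10 → K
  i=23: T-B = 18 → S
  shifts repeat with period 5: PUKSN

PUKSN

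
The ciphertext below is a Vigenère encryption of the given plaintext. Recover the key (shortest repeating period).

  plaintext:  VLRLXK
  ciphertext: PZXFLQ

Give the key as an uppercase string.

  i= 0: P-V = 20 → U
  i= 1: Z-L = 14 → O
  i= 2: X-R =  6 → G
  i= 3: F-L = 20 → U
  i= 4: L-X = 14 → O
  i= 5: Q-K =  6 → G
  shifts repeat with period 3: UOG

UOG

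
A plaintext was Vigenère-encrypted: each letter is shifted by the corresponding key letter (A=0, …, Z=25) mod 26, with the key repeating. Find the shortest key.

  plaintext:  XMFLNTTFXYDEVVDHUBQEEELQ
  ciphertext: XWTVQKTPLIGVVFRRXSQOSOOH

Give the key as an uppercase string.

  i= 0: X-X =  0 → A
  i= 1: W-M = 10 → K
  i= 2: T-F = 14 → O
  i= 3: V-L = 10 → K
  i= 4: Q-N =  3 → D
  i= 5: K-T = 17 → R
  i= 6: T-T =  0 → A
  i= 7: P-F = 10 → K
  i= 8: L-X = 14 → O
  i= 9: I-Y = 10 → K
  i=10: G-D =  3 → D
  i=11: V-E = 17 → R
  i=12: V-V =  0 → A
  i=13: F-V = 10 → K
  i=14: R-D = 14 → O
  i=15: R-H = 10 → K
  i=16: X-U =  3 → D
  i=17: S-B = 17 → R
  i=18: Q-Q =  0 → A
  i=19: O-E = 10 → K
  i=20: S-E = 14 → O
  i=21: O-E = 10 → K
  i=22: O-L =  3 → D
  i=23: H-Q = 17 → R
  shifts repeat with period 6: AKOKDR

AKOKDR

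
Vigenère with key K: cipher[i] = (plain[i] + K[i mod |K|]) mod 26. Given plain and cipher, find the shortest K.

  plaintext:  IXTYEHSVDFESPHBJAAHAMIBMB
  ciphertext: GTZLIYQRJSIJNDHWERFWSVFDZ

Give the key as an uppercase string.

YWGNER

  i= 0: G-I = 24 → Y
  i= 1: T-X = 22 → W
  i= 2: Z-T =  6 → G
  i= 3: L-Y = 13 → N
  i= 4: I-E =  4 → E
  i= 5: Y-H = 17 → R
  i= 6: Q-S = 24 → Y
  i= 7: R-V = 22 → W
  i= 8: J-D =  6 → G
  i= 9: S-F = 13 → N
  i=10: I-E =  4 → E
  i=11: J-S = 17 → R
  i=12: N-P = 24 → Y
  i=13: D-H = 22 → W
  i=14: H-B =  6 → G
  i=15: W-J = 13 → N
  i=16: E-A =  4 → E
  i=17: R-A = 17 → R
  i=18: F-H = 24 → Y
  i=19: W-A = 22 → W
  i=20: S-M =  6 → G
  i=21: V-I = 13 → N
  i=22: F-B =  4 → E
  i=23: D-M = 17 → R
  i=24: Z-B = 24 → Y
  shifts repeat with period 6: YWGNER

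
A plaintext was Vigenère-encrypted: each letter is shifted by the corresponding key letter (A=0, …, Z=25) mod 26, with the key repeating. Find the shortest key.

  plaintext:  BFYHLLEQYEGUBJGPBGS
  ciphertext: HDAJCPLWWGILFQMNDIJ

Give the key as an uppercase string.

  i= 0: H-B =  6 → G
  i= 1: D-F = 24 → Y
  i= 2: A-Y =  2 → C
  i= 3: J-H =  2 → C
  i= 4: C-L = 17 → R
  i= 5: P-L =  4 → E
  i= 6: L-E =  7 → H
  i= 7: W-Q =  6 → G
  i= 8: W-Y = 24 → Y
  i= 9: G-E =  2 → C
  i=10: I-G =  2 → C
  i=11: L-U = 17 → R
  i=12: F-B =  4 → E
  i=13: Q-J =  7 → H
  i=14: M-G =  6 → G
  i=15: N-P = 24 → Y
  i=16: D-B =  2 → C
  i=17: I-G =  2 → C
  i=18: J-S = 17 → R
  shifts repeat with period 7: GYCCREH

GYCCREH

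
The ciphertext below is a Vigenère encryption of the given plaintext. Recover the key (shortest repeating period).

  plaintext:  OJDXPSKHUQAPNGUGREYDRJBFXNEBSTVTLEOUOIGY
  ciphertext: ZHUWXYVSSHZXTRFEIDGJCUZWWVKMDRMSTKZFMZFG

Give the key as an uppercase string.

LYRZIGL

  i= 0: Z-O = 11 → L
  i= 1: H-J = 24 → Y
  i= 2: U-D = 17 → R
  i= 3: W-X = 25 → Z
  i= 4: X-P =  8 → I
  i= 5: Y-S =  6 → G
  i= 6: V-K = 11 → L
  i= 7: S-H = 11 → L
  i= 8: S-U = 24 → Y
  i= 9: H-Q = 17 → R
  i=10: Z-A = 25 → Z
  i=11: X-P =  8 → I
  i=12: T-N =  6 → G
  i=13: R-G = 11 → L
  i=14: F-U = 11 → L
  i=15: E-G = 24 → Y
  i=16: I-R = 17 → R
  i=17: D-E = 25 → Z
  i=18: G-Y =  8 → I
  i=19: J-D =  6 → G
  i=20: C-R = 11 → L
  i=21: U-J = 11 → L
  i=22: Z-B = 24 → Y
  i=23: W-F = 17 → R
  i=24: W-X = 25 → Z
  i=25: V-N =  8 → I
  i=26: K-E =  6 → G
  i=27: M-B = 11 → L
  i=28: D-S = 11 → L
  i=29: R-T = 24 → Y
  i=30: M-V = 17 → R
  i=31: S-T = 25 → Z
  i=32: T-L =  8 → I
  i=33: K-E =  6 → G
  i=34: Z-O = 11 → L
  i=35: F-U = 11 → L
  i=36: M-O = 24 → Y
  i=37: Z-I = 17 → R
  i=38: F-G = 25 → Z
  i=39: G-Y =  8 → I
  shifts repeat with period 7: LYRZIGL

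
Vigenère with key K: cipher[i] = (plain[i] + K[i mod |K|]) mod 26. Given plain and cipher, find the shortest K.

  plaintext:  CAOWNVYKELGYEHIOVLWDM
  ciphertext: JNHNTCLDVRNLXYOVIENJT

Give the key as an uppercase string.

  i= 0: J-C =  7 → H
  i= 1: N-A = 13 → N
  i= 2: H-O = 19 → T
  i= 3: N-W = 17 → R
  i= 4: T-N =  6 → G
  i= 5: C-V =  7 → H
  i= 6: L-Y = 13 → N
  i= 7: D-K = 19 → T
  i= 8: V-E = 17 → R
  i= 9: R-L =  6 → G
  i=10: N-G =  7 → H
  i=11: L-Y = 13 → N
  i=12: X-E = 19 → T
  i=13: Y-H = 17 → R
  i=14: O-I =  6 → G
  i=15: V-O =  7 → H
  i=16: I-V = 13 → N
  i=17: E-L = 19 → T
  i=18: N-W = 17 → R
  i=19: J-D =  6 → G
  i=20: T-M =  7 → H
  shifts repeat with period 5: HNTRG

HNTRG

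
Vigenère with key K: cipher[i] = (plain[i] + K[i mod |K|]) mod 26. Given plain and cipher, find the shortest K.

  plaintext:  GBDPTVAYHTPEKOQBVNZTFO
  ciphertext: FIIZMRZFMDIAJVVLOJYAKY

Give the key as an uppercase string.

  i= 0: F-G = 25 → Z
  i= 1: I-B =  7 → H
  i= 2: I-D =  5 → F
  i= 3: Z-P = 10 → K
  i= 4: M-T = 19 → T
  i= 5: R-V = 22 → W
  i= 6: Z-A = 25 → Z
  i= 7: F-Y =  7 → H
  i= 8: M-H =  5 → F
  i= 9: D-T = 10 → K
  i=10: I-P = 19 → T
  i=11: A-E = 22 → W
  i=12: J-K = 25 → Z
  i=13: V-O =  7 → H
  i=14: V-Q =  5 → F
  i=15: L-B = 10 → K
  i=16: O-V = 19 → T
  i=17: J-N = 22 → W
  i=18: Y-Z = 25 → Z
  i=19: A-T =  7 → H
  i=20: K-F =  5 → F
  i=21: Y-O = 10 → K
  shifts repeat with period 6: ZHFKTW

ZHFKTW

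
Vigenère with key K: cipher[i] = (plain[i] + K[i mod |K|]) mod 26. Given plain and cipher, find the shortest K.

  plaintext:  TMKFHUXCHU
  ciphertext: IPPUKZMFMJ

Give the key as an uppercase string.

  i= 0: I-T = 15 → P
  i= 1: P-M =  3 → D
  i= 2: P-K =  5 → F
  i= 3: U-F = 15 → P
  i= 4: K-H =  3 → D
  i= 5: Z-U =  5 → F
  i= 6: M-X = 15 → P
  i= 7: F-C =  3 → D
  i= 8: M-H =  5 → F
  i= 9: J-U = 15 → P
  shifts repeat with period 3: PDF

PDF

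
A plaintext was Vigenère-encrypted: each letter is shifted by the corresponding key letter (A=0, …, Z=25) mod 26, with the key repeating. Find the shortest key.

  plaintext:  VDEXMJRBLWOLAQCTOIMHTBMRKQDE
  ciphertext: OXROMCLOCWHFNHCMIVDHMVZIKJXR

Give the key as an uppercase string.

  i= 0: O-V = 19 → T
  i= 1: X-D = 20 → U
  i= 2: R-E = 13 → N
  i= 3: O-X = 17 → R
  i= 4: M-M =  0 → A
  i= 5: C-J = 19 → T
  i= 6: L-R = 20 → U
  i= 7: O-B = 13 → N
  i= 8: C-L = 17 → R
  i= 9: W-W =  0 → A
  i=10: H-O = 19 → T
  i=11: F-L = 20 → U
  i=12: N-A = 13 → N
  i=13: H-Q = 17 → R
  i=14: C-C =  0 → A
  i=15: M-T = 19 → T
  i=16: I-O = 20 → U
  i=17: V-I = 13 → N
  i=18: D-M = 17 → R
  i=19: H-H =  0 → A
  i=20: M-T = 19 → T
  i=21: V-B = 20 → U
  i=22: Z-M = 13 → N
  i=23: I-R = 17 → R
  i=24: K-K =  0 → A
  i=25: J-Q = 19 → T
  i=26: X-D = 20 → U
  i=27: R-E = 13 → N
  shifts repeat with period 5: TUNRA

TUNRA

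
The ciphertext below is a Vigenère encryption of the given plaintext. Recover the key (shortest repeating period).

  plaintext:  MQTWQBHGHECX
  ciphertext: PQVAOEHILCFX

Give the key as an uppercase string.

  i= 0: P-M =  3 → D
  i= 1: Q-Q =  0 → A
  i= 2: V-T =  2 → C
  i= 3: A-W =  4 → E
  i= 4: O-Q = 24 → Y
  i= 5: E-B =  3 → D
  i= 6: H-H =  0 → A
  i= 7: I-G =  2 → C
  i= 8: L-H =  4 → E
  i= 9: C-E = 24 → Y
  i=10: F-C =  3 → D
  i=11: X-X =  0 → A
  shifts repeat with period 5: DACEY

DACEY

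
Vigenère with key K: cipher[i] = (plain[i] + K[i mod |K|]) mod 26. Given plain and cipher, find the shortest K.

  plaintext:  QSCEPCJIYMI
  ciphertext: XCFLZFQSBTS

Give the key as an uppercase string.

  i= 0: X-Q =  7 → H
  i= 1: C-S = 10 → K
  i= 2: F-C =  3 → D
  i= 3: L-E =  7 → H
  i= 4: Z-P = 10 → K
  i= 5: F-C =  3 → D
  i= 6: Q-J =  7 → H
  i= 7: S-I = 10 → K
  i= 8: B-Y =  3 → D
  i= 9: T-M =  7 → H
  i=10: S-I = 10 → K
  shifts repeat with period 3: HKD

HKD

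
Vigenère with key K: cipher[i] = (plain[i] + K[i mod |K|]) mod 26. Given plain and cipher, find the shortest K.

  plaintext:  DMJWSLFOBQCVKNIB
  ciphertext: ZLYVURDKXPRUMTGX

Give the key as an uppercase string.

  i= 0: Z-D = 22 → W
  i= 1: L-M = 25 → Z
  i= 2: Y-J = 15 → P
  i= 3: V-W = 25 → Z
  i= 4: U-S =  2 → C
  i= 5: R-L =  6 → G
  i= 6: D-F = 24 → Y
  i= 7: K-O = 22 → W
  i= 8: X-B = 22 → W
  i= 9: P-Q = 25 → Z
  i=10: R-C = 15 → P
  i=11: U-V = 25 → Z
  i=12: M-K =  2 → C
  i=13: T-N =  6 → G
  i=14: G-I = 24 → Y
  i=15: X-B = 22 → W
  shifts repeat with period 8: WZPZCGYW

WZPZCGYW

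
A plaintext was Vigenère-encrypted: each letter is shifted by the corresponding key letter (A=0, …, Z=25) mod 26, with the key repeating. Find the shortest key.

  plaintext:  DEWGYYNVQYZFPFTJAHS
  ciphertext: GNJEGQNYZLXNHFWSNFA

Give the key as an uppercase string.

DJNYISA

  i= 0: G-D =  3 → D
  i= 1: N-E =  9 → J
  i= 2: J-W = 13 → N
  i= 3: E-G = 24 → Y
  i= 4: G-Y =  8 → I
  i= 5: Q-Y = 18 → S
  i= 6: N-N =  0 → A
  i= 7: Y-V =  3 → D
  i= 8: Z-Q =  9 → J
  i= 9: L-Y = 13 → N
  i=10: X-Z = 24 → Y
  i=11: N-F =  8 → I
  i=12: H-P = 18 → S
  i=13: F-F =  0 → A
  i=14: W-T =  3 → D
  i=15: S-J =  9 → J
  i=16: N-A = 13 → N
  i=17: F-H = 24 → Y
  i=18: A-S =  8 → I
  shifts repeat with period 7: DJNYISA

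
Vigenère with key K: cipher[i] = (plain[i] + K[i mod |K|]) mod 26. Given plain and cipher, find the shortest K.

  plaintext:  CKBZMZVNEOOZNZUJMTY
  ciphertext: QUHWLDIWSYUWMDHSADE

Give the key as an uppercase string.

OKGXZENJ

  i= 0: Q-C = 14 → O
  i= 1: U-K = 10 → K
  i= 2: H-B =  6 → G
  i= 3: W-Z = 23 → X
  i= 4: L-M = 25 → Z
  i= 5: D-Z =  4 → E
  i= 6: I-V = 13 → N
  i= 7: W-N =  9 → J
  i= 8: S-E = 14 → O
  i= 9: Y-O = 10 → K
  i=10: U-O =  6 → G
  i=11: W-Z = 23 → X
  i=12: M-N = 25 → Z
  i=13: D-Z =  4 → E
  i=14: H-U = 13 → N
  i=15: S-J =  9 → J
  i=16: A-M = 14 → O
  i=17: D-T = 10 → K
  i=18: E-Y =  6 → G
  shifts repeat with period 8: OKGXZENJ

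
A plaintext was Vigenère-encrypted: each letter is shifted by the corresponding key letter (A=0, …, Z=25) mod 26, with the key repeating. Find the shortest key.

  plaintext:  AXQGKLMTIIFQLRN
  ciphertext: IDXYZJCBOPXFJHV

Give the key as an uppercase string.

IGHSPYQ

  i= 0: I-A =  8 → I
  i= 1: D-X =  6 → G
  i= 2: X-Q =  7 → H
  i= 3: Y-G = 18 → S
  i= 4: Z-K = 15 → P
  i= 5: J-L = 24 → Y
  i= 6: C-M = 16 → Q
  i= 7: B-T =  8 → I
  i= 8: O-I =  6 → G
  i= 9: P-I =  7 → H
  i=10: X-F = 18 → S
  i=11: F-Q = 15 → P
  i=12: J-L = 24 → Y
  i=13: H-R = 16 → Q
  i=14: V-N =  8 → I
  shifts repeat with period 7: IGHSPYQ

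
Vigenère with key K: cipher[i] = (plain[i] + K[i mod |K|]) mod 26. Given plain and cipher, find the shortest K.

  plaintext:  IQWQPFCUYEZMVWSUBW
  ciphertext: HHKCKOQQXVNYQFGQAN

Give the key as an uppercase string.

ZROMVJOW

  i= 0: H-I = 25 → Z
  i= 1: H-Q = 17 → R
  i= 2: K-W = 14 → O
  i= 3: C-Q = 12 → M
  i= 4: K-P = 21 → V
  i= 5: O-F =  9 → J
  i= 6: Q-C = 14 → O
  i= 7: Q-U = 22 → W
  i= 8: X-Y = 25 → Z
  i= 9: V-E = 17 → R
  i=10: N-Z = 14 → O
  i=11: Y-M = 12 → M
  i=12: Q-V = 21 → V
  i=13: F-W =  9 → J
  i=14: G-S = 14 → O
  i=15: Q-U = 22 → W
  i=16: A-B = 25 → Z
  i=17: N-W = 17 → R
  shifts repeat with period 8: ZROMVJOW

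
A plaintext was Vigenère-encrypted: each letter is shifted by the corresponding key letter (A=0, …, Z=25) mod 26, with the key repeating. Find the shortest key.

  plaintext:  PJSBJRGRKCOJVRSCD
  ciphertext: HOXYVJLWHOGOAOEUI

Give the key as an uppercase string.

SFFXM

  i= 0: H-P = 18 → S
  i= 1: O-J =  5 → F
  i= 2: X-S =  5 → F
  i= 3: Y-B = 23 → X
  i= 4: V-J = 12 → M
  i= 5: J-R = 18 → S
  i= 6: L-G =  5 → F
  i= 7: W-R =  5 → F
  i= 8: H-K = 23 → X
  i= 9: O-C = 12 → M
  i=10: G-O = 18 → S
  i=11: O-J =  5 → F
  i=12: A-V =  5 → F
  i=13: O-R = 23 → X
  i=14: E-S = 12 → M
  i=15: U-C = 18 → S
  i=16: I-D =  5 → F
  shifts repeat with period 5: SFFXM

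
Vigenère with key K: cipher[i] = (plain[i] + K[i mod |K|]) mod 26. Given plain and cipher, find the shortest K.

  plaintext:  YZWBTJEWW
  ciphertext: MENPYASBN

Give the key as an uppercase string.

OFR

  i= 0: M-Y = 14 → O
  i= 1: E-Z =  5 → F
  i= 2: N-W = 17 → R
  i= 3: P-B = 14 → O
  i= 4: Y-T =  5 → F
  i= 5: A-J = 17 → R
  i= 6: S-E = 14 → O
  i= 7: B-W =  5 → F
  i= 8: N-W = 17 → R
  shifts repeat with period 3: OFR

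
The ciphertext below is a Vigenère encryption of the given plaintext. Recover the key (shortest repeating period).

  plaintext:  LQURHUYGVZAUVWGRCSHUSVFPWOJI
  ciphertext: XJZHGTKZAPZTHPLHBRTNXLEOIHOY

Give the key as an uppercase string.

  i= 0: X-L = 12 → M
  i= 1: J-Q = 19 → T
  i= 2: Z-U =  5 → F
  i= 3: H-R = 16 → Q
  i= 4: G-H = 25 → Z
  i= 5: T-U = 25 → Z
  i= 6: K-Y = 12 → M
  i= 7: Z-G = 19 → T
  i= 8: A-V =  5 → F
  i= 9: P-Z = 16 → Q
  i=10: Z-A = 25 → Z
  i=11: T-U = 25 → Z
  i=12: H-V = 12 → M
  i=13: P-W = 19 → T
  i=14: L-G =  5 → F
  i=15: H-R = 16 → Q
  i=16: B-C = 25 → Z
  i=17: R-S = 25 → Z
  i=18: T-H = 12 → M
  i=19: N-U = 19 → T
  i=20: X-S =  5 → F
  i=21: L-V = 16 → Q
  i=22: E-F = 25 → Z
  i=23: O-P = 25 → Z
  i=24: I-W = 12 → M
  i=25: H-O = 19 → T
  i=26: O-J =  5 → F
  i=27: Y-I = 16 → Q
  shifts repeat with period 6: MTFQZZ

MTFQZZ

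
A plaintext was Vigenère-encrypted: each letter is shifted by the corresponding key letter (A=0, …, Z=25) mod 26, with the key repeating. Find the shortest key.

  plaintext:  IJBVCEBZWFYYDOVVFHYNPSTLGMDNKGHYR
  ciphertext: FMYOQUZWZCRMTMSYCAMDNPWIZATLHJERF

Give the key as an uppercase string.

XDXTOQY

  i= 0: F-I = 23 → X
  i= 1: M-J =  3 → D
  i= 2: Y-B = 23 → X
  i= 3: O-V = 19 → T
  i= 4: Q-C = 14 → O
  i= 5: U-E = 16 → Q
  i= 6: Z-B = 24 → Y
  i= 7: W-Z = 23 → X
  i= 8: Z-W =  3 → D
  i= 9: C-F = 23 → X
  i=10: R-Y = 19 → T
  i=11: M-Y = 14 → O
  i=12: T-D = 16 → Q
  i=13: M-O = 24 → Y
  i=14: S-V = 23 → X
  i=15: Y-V =  3 → D
  i=16: C-F = 23 → X
  i=17: A-H = 19 → T
  i=18: M-Y = 14 → O
  i=19: D-N = 16 → Q
  i=20: N-P = 24 → Y
  i=21: P-S = 23 → X
  i=22: W-T =  3 → D
  i=23: I-L = 23 → X
  i=24: Z-G = 19 → T
  i=25: A-M = 14 → O
  i=26: T-D = 16 → Q
  i=27: L-N = 24 → Y
  i=28: H-K = 23 → X
  i=29: J-G =  3 → D
  i=30: E-H = 23 → X
  i=31: R-Y = 19 → T
  i=32: F-R = 14 → O
  shifts repeat with period 7: XDXTOQY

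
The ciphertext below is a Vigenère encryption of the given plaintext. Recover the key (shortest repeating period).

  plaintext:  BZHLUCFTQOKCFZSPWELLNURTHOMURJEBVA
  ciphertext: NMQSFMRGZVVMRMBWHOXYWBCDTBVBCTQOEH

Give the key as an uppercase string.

  i= 0: N-B = 12 → M
  i= 1: M-Z = 13 → N
  i= 2: Q-H =  9 → J
  i= 3: S-L =  7 → H
  i= 4: F-U = 11 → L
  i= 5: M-C = 10 → K
  i= 6: R-F = 12 → M
  i= 7: G-T = 13 → N
  i= 8: Z-Q =  9 → J
  i= 9: V-O =  7 → H
  i=10: V-K = 11 → L
  i=11: M-C = 10 → K
  i=12: R-F = 12 → M
  i=13: M-Z = 13 → N
  i=14: B-S =  9 → J
  i=15: W-P =  7 → H
  i=16: H-W = 11 → L
  i=17: O-E = 10 → K
  i=18: X-L = 12 → M
  i=19: Y-L = 13 → N
  i=20: W-N =  9 → J
  i=21: B-U =  7 → H
  i=22: C-R = 11 → L
  i=23: D-T = 10 → K
  i=24: T-H = 12 → M
  i=25: B-O = 13 → N
  i=26: V-M =  9 → J
  i=27: B-U =  7 → H
  i=28: C-R = 11 → L
  i=29: T-J = 10 → K
  i=30: Q-E = 12 → M
  i=31: O-B = 13 → N
  i=32: E-V =  9 → J
  i=33: H-A =  7 → H
  shifts repeat with period 6: MNJHLK

MNJHLK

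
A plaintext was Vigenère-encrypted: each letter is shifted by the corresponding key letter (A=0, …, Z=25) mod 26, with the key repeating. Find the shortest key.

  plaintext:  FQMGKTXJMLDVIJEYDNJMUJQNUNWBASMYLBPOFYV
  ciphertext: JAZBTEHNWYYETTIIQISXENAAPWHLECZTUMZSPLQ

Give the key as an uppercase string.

  i= 0: J-F =  4 → E
  i= 1: A-Q = 10 → K
  i= 2: Z-M = 13 → N
  i= 3: B-G = 21 → V
  i= 4: T-K =  9 → J
  i= 5: E-T = 11 → L
  i= 6: H-X = 10 → K
  i= 7: N-J =  4 → E
  i= 8: W-M = 10 → K
  i= 9: Y-L = 13 → N
  i=10: Y-D = 21 → V
  i=11: E-V =  9 → J
  i=12: T-I = 11 → L
  i=13: T-J = 10 → K
  i=14: I-E =  4 → E
  i=15: I-Y = 10 → K
  i=16: Q-D = 13 → N
  i=17: I-N = 21 → V
  i=18: S-J =  9 → J
  i=19: X-M = 11 → L
  i=20: E-U = 10 → K
  i=21: N-J =  4 → E
  i=22: A-Q = 10 → K
  i=23: A-N = 13 → N
  i=24: P-U = 21 → V
  i=25: W-N =  9 → J
  i=26: H-W = 11 → L
  i=27: L-B = 10 → K
  i=28: E-A =  4 → E
  i=29: C-S = 10 → K
  i=30: Z-M = 13 → N
  i=31: T-Y = 21 → V
  i=32: U-L =  9 → J
  i=33: M-B = 11 → L
  i=34: Z-P = 10 → K
  i=35: S-O =  4 → E
  i=36: P-F = 10 → K
  i=37: L-Y = 13 → N
  i=38: Q-V = 21 → V
  shifts repeat with period 7: EKNVJLK

EKNVJLK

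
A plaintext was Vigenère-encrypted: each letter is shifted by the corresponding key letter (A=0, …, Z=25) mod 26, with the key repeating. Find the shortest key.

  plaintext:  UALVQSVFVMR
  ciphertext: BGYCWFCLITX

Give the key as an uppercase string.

  i= 0: B-U =  7 → H
  i= 1: G-A =  6 → G
  i= 2: Y-L = 13 → N
  i= 3: C-V =  7 → H
  i= 4: W-Q =  6 → G
  i= 5: F-S = 13 → N
  i= 6: C-V =  7 → H
  i= 7: L-F =  6 → G
  i= 8: I-V = 13 → N
  i= 9: T-M =  7 → H
  i=10: X-R =  6 → G
  shifts repeat with period 3: HGN

HGN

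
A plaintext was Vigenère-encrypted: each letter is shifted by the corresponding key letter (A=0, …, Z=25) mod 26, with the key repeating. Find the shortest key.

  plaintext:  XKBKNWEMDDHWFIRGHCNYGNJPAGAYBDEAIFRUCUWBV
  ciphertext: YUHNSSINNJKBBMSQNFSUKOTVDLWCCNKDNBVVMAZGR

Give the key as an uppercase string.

  i= 0: Y-X =  1 → B
  i= 1: U-K = 10 → K
  i= 2: H-B =  6 → G
  i= 3: N-K =  3 → D
  i= 4: S-N =  5 → F
  i= 5: S-W = 22 → W
  i= 6: I-E =  4 → E
  i= 7: N-M =  1 → B
  i= 8: N-D = 10 → K
  i= 9: J-D =  6 → G
  i=10: K-H =  3 → D
  i=11: B-W =  5 → F
  i=12: B-F = 22 → W
  i=13: M-I =  4 → E
  i=14: S-R =  1 → B
  i=15: Q-G = 10 → K
  i=16: N-H =  6 → G
  i=17: F-C =  3 → D
  i=18: S-N =  5 → F
  i=19: U-Y = 22 → W
  i=20: K-G =  4 → E
  i=21: O-N =  1 → B
  i=22: T-J = 10 → K
  i=23: V-P =  6 → G
  i=24: D-A =  3 → D
  i=25: L-G =  5 → F
  i=26: W-A = 22 → W
  i=27: C-Y =  4 → E
  i=28: C-B =  1 → B
  i=29: N-D = 10 → K
  i=30: K-E =  6 → G
  i=31: D-A =  3 → D
  i=32: N-I =  5 → F
  i=33: B-F = 22 → W
  i=34: V-R =  4 → E
  i=35: V-U =  1 → B
  i=36: M-C = 10 → K
  i=37: A-U =  6 → G
  i=38: Z-W =  3 → D
  i=39: G-B =  5 → F
  i=40: R-V = 22 → W
  shifts repeat with period 7: BKGDFWE

BKGDFWE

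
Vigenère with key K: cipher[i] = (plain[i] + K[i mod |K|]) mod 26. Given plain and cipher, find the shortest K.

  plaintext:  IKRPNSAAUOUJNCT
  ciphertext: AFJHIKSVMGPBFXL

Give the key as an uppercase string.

SVS

  i= 0: A-I = 18 → S
  i= 1: F-K = 21 → V
  i= 2: J-R = 18 → S
  i= 3: H-P = 18 → S
  i= 4: I-N = 21 → V
  i= 5: K-S = 18 → S
  i= 6: S-A = 18 → S
  i= 7: V-A = 21 → V
  i= 8: M-U = 18 → S
  i= 9: G-O = 18 → S
  i=10: P-U = 21 → V
  i=11: B-J = 18 → S
  i=12: F-N = 18 → S
  i=13: X-C = 21 → V
  i=14: L-T = 18 → S
  shifts repeat with period 3: SVS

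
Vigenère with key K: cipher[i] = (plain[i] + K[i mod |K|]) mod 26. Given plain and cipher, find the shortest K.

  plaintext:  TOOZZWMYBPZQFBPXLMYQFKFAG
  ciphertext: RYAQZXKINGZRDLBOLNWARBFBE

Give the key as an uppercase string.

  i= 0: R-T = 24 → Y
  i= 1: Y-O = 10 → K
  i= 2: A-O = 12 → M
  i= 3: Q-Z = 17 → R
  i= 4: Z-Z =  0 → A
  i= 5: X-W =  1 → B
  i= 6: K-M = 24 → Y
  i= 7: I-Y = 10 → K
  i= 8: N-B = 12 → M
  i= 9: G-P = 17 → R
  i=10: Z-Z =  0 → A
  i=11: R-Q =  1 → B
  i=12: D-F = 24 → Y
  i=13: L-B = 10 → K
  i=14: B-P = 12 → M
  i=15: O-X = 17 → R
  i=16: L-L =  0 → A
  i=17: N-M =  1 → B
  i=18: W-Y = 24 → Y
  i=19: A-Q = 10 → K
  i=20: R-F = 12 → M
  i=21: B-K = 17 → R
  i=22: F-F =  0 → A
  i=23: B-A =  1 → B
  i=24: E-G = 24 → Y
  shifts repeat with period 6: YKMRAB

YKMRAB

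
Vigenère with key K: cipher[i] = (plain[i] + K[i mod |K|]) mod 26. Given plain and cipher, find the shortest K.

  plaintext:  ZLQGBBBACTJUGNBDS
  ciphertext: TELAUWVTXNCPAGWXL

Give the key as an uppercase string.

  i= 0: T-Z = 20 → U
  i= 1: E-L = 19 → T
  i= 2: L-Q = 21 → V
  i= 3: A-G = 20 → U
  i= 4: U-B = 19 → T
  i= 5: W-B = 21 → V
  i= 6: V-B = 20 → U
  i= 7: T-A = 19 → T
  i= 8: X-C = 21 → V
  i= 9: N-T = 20 → U
  i=10: C-J = 19 → T
  i=11: P-U = 21 → V
  i=12: A-G = 20 → U
  i=13: G-N = 19 → T
  i=14: W-B = 21 → V
  i=15: X-D = 20 → U
  i=16: L-S = 19 → T
  shifts repeat with period 3: UTV

UTV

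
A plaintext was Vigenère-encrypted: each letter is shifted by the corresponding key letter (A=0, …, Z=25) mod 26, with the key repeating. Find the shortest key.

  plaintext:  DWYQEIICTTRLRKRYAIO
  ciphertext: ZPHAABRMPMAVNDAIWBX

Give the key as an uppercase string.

WTJK

  i= 0: Z-D = 22 → W
  i= 1: P-W = 19 → T
  i= 2: H-Y =  9 → J
  i= 3: A-Q = 10 → K
  i= 4: A-E = 22 → W
  i= 5: B-I = 19 → T
  i= 6: R-I =  9 → J
  i= 7: M-C = 10 → K
  i= 8: P-T = 22 → W
  i= 9: M-T = 19 → T
  i=10: A-R =  9 → J
  i=11: V-L = 10 → K
  i=12: N-R = 22 → W
  i=13: D-K = 19 → T
  i=14: A-R =  9 → J
  i=15: I-Y = 10 → K
  i=16: W-A = 22 → W
  i=17: B-I = 19 → T
  i=18: X-O =  9 → J
  shifts repeat with period 4: WTJK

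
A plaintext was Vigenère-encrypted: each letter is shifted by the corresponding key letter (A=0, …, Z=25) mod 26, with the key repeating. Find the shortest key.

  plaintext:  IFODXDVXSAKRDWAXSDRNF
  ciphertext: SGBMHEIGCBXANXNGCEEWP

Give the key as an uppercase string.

KBNJ

  i= 0: S-I = 10 → K
  i= 1: G-F =  1 → B
  i= 2: B-O = 13 → N
  i= 3: M-D =  9 → J
  i= 4: H-X = 10 → K
  i= 5: E-D =  1 → B
  i= 6: I-V = 13 → N
  i= 7: G-X =  9 → J
  i= 8: C-S = 10 → K
  i= 9: B-A =  1 → B
  i=10: X-K = 13 → N
  i=11: A-R =  9 → J
  i=12: N-D = 10 → K
  i=13: X-W =  1 → B
  i=14: N-A = 13 → N
  i=15: G-X =  9 → J
  i=16: C-S = 10 → K
  i=17: E-D =  1 → B
  i=18: E-R = 13 → N
  i=19: W-N =  9 → J
  i=20: P-F = 10 → K
  shifts repeat with period 4: KBNJ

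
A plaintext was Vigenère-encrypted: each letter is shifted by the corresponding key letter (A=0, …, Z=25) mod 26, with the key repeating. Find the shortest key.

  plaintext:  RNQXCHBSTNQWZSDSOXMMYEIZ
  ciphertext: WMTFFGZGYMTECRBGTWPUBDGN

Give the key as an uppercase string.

  i= 0: W-R =  5 → F
  i= 1: M-N = 25 → Z
  i= 2: T-Q =  3 → D
  i= 3: F-X =  8 → I
  i= 4: F-C =  3 → D
  i= 5: G-H = 25 → Z
  i= 6: Z-B = 24 → Y
  i= 7: G-S = 14 → O
  i= 8: Y-T =  5 → F
  i= 9: M-N = 25 → Z
  i=10: T-Q =  3 → D
  i=11: E-W =  8 → I
  i=12: C-Z =  3 → D
  i=13: R-S = 25 → Z
  i=14: B-D = 24 → Y
  i=15: G-S = 14 → O
  i=16: T-O =  5 → F
  i=17: W-X = 25 → Z
  i=18: P-M =  3 → D
  i=19: U-M =  8 → I
  i=20: B-Y =  3 → D
  i=21: D-E = 25 → Z
  i=22: G-I = 24 → Y
  i=23: N-Z = 14 → O
  shifts repeat with period 8: FZDIDZYO

FZDIDZYO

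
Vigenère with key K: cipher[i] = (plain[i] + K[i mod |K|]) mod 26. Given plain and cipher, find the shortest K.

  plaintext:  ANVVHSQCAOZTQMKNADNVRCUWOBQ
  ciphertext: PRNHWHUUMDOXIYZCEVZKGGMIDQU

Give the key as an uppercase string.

PESMP

  i= 0: P-A = 15 → P
  i= 1: R-N =  4 → E
  i= 2: N-V = 18 → S
  i= 3: H-V = 12 → M
  i= 4: W-H = 15 → P
  i= 5: H-S = 15 → P
  i= 6: U-Q =  4 → E
  i= 7: U-C = 18 → S
  i= 8: M-A = 12 → M
  i= 9: D-O = 15 → P
  i=10: O-Z = 15 → P
  i=11: X-T =  4 → E
  i=12: I-Q = 18 → S
  i=13: Y-M = 12 → M
  i=14: Z-K = 15 → P
  i=15: C-N = 15 → P
  i=16: E-A =  4 → E
  i=17: V-D = 18 → S
  i=18: Z-N = 12 → M
  i=19: K-V = 15 → P
  i=20: G-R = 15 → P
  i=21: G-C =  4 → E
  i=22: M-U = 18 → S
  i=23: I-W = 12 → M
  i=24: D-O = 15 → P
  i=25: Q-B = 15 → P
  i=26: U-Q =  4 → E
  shifts repeat with period 5: PESMP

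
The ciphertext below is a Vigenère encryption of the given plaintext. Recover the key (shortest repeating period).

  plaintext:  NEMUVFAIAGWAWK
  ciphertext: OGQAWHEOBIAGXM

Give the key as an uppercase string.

BCEG

  i= 0: O-N =  1 → B
  i= 1: G-E =  2 → C
  i= 2: Q-M =  4 → E
  i= 3: A-U =  6 → G
  i= 4: W-V =  1 → B
  i= 5: H-F =  2 → C
  i= 6: E-A =  4 → E
  i= 7: O-I =  6 → G
  i= 8: B-A =  1 → B
  i= 9: I-G =  2 → C
  i=10: A-W =  4 → E
  i=11: G-A =  6 → G
  i=12: X-W =  1 → B
  i=13: M-K =  2 → C
  shifts repeat with period 4: BCEG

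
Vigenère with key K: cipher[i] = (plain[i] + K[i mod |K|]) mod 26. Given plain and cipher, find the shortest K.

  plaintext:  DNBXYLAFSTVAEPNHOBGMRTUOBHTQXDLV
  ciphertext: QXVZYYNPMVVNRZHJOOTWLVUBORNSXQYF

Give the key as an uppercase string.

NKUCAN

  i= 0: Q-D = 13 → N
  i= 1: X-N = 10 → K
  i= 2: V-B = 20 → U
  i= 3: Z-X =  2 → C
  i= 4: Y-Y =  0 → A
  i= 5: Y-L = 13 → N
  i= 6: N-A = 13 → N
  i= 7: P-F = 10 → K
  i= 8: M-S = 20 → U
  i= 9: V-T =  2 → C
  i=10: V-V =  0 → A
  i=11: N-A = 13 → N
  i=12: R-E = 13 → N
  i=13: Z-P = 10 → K
  i=14: H-N = 20 → U
  i=15: J-H =  2 → C
  i=16: O-O =  0 → A
  i=17: O-B = 13 → N
  i=18: T-G = 13 → N
  i=19: W-M = 10 → K
  i=20: L-R = 20 → U
  i=21: V-T =  2 → C
  i=22: U-U =  0 → A
  i=23: B-O = 13 → N
  i=24: O-B = 13 → N
  i=25: R-H = 10 → K
  i=26: N-T = 20 → U
  i=27: S-Q =  2 → C
  i=28: X-X =  0 → A
  i=29: Q-D = 13 → N
  i=30: Y-L = 13 → N
  i=31: F-V = 10 → K
  shifts repeat with period 6: NKUCAN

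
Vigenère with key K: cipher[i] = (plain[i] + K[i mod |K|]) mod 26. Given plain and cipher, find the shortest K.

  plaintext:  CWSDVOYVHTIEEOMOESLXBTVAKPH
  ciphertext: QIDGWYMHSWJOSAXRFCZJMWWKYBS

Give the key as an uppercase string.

OMLDBK

  i= 0: Q-C = 14 → O
  i= 1: I-W = 12 → M
  i= 2: D-S = 11 → L
  i= 3: G-D =  3 → D
  i= 4: W-V =  1 → B
  i= 5: Y-O = 10 → K
  i= 6: M-Y = 14 → O
  i= 7: H-V = 12 → M
  i= 8: S-H = 11 → L
  i= 9: W-T =  3 → D
  i=10: J-I =  1 → B
  i=11: O-E = 10 → K
  i=12: S-E = 14 → O
  i=13: A-O = 12 → M
  i=14: X-M = 11 → L
  i=15: R-O =  3 → D
  i=16: F-E =  1 → B
  i=17: C-S = 10 → K
  i=18: Z-L = 14 → O
  i=19: J-X = 12 → M
  i=20: M-B = 11 → L
  i=21: W-T =  3 → D
  i=22: W-V =  1 → B
  i=23: K-A = 10 → K
  i=24: Y-K = 14 → O
  i=25: B-P = 12 → M
  i=26: S-H = 11 → L
  shifts repeat with period 6: OMLDBK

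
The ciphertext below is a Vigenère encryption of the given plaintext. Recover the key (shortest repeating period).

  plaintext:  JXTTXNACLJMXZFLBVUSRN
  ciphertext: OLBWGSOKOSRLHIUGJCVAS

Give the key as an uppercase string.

FOIDJ

  i= 0: O-J =  5 → F
  i= 1: L-X = 14 → O
  i= 2: B-T =  8 → I
  i= 3: W-T =  3 → D
  i= 4: G-X =  9 → J
  i= 5: S-N =  5 → F
  i= 6: O-A = 14 → O
  i= 7: K-C =  8 → I
  i= 8: O-L =  3 → D
  i= 9: S-J =  9 → J
  i=10: R-M =  5 → F
  i=11: L-X = 14 → O
  i=12: H-Z =  8 → I
  i=13: I-F =  3 → D
  i=14: U-L =  9 → J
  i=15: G-B =  5 → F
  i=16: J-V = 14 → O
  i=17: C-U =  8 → I
  i=18: V-S =  3 → D
  i=19: A-R =  9 → J
  i=20: S-N =  5 → F
  shifts repeat with period 5: FOIDJ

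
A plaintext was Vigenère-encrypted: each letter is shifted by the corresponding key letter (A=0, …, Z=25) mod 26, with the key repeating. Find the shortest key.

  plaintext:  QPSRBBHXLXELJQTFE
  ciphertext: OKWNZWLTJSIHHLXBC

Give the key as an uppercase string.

  i= 0: O-Q = 24 → Y
  i= 1: K-P = 21 → V
  i= 2: W-S =  4 → E
  i= 3: N-R = 22 → W
  i= 4: Z-B = 24 → Y
  i= 5: W-B = 21 → V
  i= 6: L-H =  4 → E
  i= 7: T-X = 22 → W
  i= 8: J-L = 24 → Y
  i= 9: S-X = 21 → V
  i=10: I-E =  4 → E
  i=11: H-L = 22 → W
  i=12: H-J = 24 → Y
  i=13: L-Q = 21 → V
  i=14: X-T =  4 → E
  i=15: B-F = 22 → W
  i=16: C-E = 24 → Y
  shifts repeat with period 4: YVEW

YVEW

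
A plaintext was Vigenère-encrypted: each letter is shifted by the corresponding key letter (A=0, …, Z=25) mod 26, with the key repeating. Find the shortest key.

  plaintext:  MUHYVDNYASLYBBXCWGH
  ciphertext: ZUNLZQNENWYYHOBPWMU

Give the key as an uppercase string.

  i= 0: Z-M = 13 → N
  i= 1: U-U =  0 → A
  i= 2: N-H =  6 → G
  i= 3: L-Y = 13 → N
  i= 4: Z-V =  4 → E
  i= 5: Q-D = 13 → N
  i= 6: N-N =  0 → A
  i= 7: E-Y =  6 → G
  i= 8: N-A = 13 → N
  i= 9: W-S =  4 → E
  i=10: Y-L = 13 → N
  i=11: Y-Y =  0 → A
  i=12: H-B =  6 → G
  i=13: O-B = 13 → N
  i=14: B-X =  4 → E
  i=15: P-C = 13 → N
  i=16: W-W =  0 → A
  i=17: M-G =  6 → G
  i=18: U-H = 13 → N
  shifts repeat with period 5: NAGNE

NAGNE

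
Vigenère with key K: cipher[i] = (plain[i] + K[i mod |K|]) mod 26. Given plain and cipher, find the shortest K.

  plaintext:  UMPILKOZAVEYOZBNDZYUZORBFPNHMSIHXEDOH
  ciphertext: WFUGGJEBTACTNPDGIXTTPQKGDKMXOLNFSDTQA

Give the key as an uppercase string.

  i= 0: W-U =  2 → C
  i= 1: F-M = 19 → T
  i= 2: U-P =  5 → F
  i= 3: G-I = 24 → Y
  i= 4: G-L = 21 → V
  i= 5: J-K = 25 → Z
  i= 6: E-O = 16 → Q
  i= 7: B-Z =  2 → C
  i= 8: T-A = 19 → T
  i= 9: A-V =  5 → F
  i=10: C-E = 24 → Y
  i=11: T-Y = 21 → V
  i=12: N-O = 25 → Z
  i=13: P-Z = 16 → Q
  i=14: D-B =  2 → C
  i=15: G-N = 19 → T
  i=16: I-D =  5 → F
  i=17: X-Z = 24 → Y
  i=18: T-Y = 21 → V
  i=19: T-U = 25 → Z
  i=20: P-Z = 16 → Q
  i=21: Q-O =  2 → C
  i=22: K-R = 19 → T
  i=23: G-B =  5 → F
  i=24: D-F = 24 → Y
  i=25: K-P = 21 → V
  i=26: M-N = 25 → Z
  i=27: X-H = 16 → Q
  i=28: O-M =  2 → C
  i=29: L-S = 19 → T
  i=30: N-I =  5 → F
  i=31: F-H = 24 → Y
  i=32: S-X = 21 → V
  i=33: D-E = 25 → Z
  i=34: T-D = 16 → Q
  i=35: Q-O =  2 → C
  i=36: A-H = 19 → T
  shifts repeat with period 7: CTFYVZQ

CTFYVZQ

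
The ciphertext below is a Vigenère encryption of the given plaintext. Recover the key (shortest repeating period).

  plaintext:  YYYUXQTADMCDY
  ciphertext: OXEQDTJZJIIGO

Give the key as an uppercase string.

QZGWGD

  i= 0: O-Y = 16 → Q
  i= 1: X-Y = 25 → Z
  i= 2: E-Y =  6 → G
  i= 3: Q-U = 22 → W
  i= 4: D-X =  6 → G
  i= 5: T-Q =  3 → D
  i= 6: J-T = 16 → Q
  i= 7: Z-A = 25 → Z
  i= 8: J-D =  6 → G
  i= 9: I-M = 22 → W
  i=10: I-C =  6 → G
  i=11: G-D =  3 → D
  i=12: O-Y = 16 → Q
  shifts repeat with period 6: QZGWGD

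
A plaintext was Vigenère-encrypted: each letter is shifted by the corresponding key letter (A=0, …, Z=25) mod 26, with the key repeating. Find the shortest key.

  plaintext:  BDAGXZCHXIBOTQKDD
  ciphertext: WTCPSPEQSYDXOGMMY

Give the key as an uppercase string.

  i= 0: W-B = 21 → V
  i= 1: T-D = 16 → Q
  i= 2: C-A =  2 → C
  i= 3: P-G =  9 → J
  i= 4: S-X = 21 → V
  i= 5: P-Z = 16 → Q
  i= 6: E-C =  2 → C
  i= 7: Q-H =  9 → J
  i= 8: S-X = 21 → V
  i= 9: Y-I = 16 → Q
  i=10: D-B =  2 → C
  i=11: X-O =  9 → J
  i=12: O-T = 21 → V
  i=13: G-Q = 16 → Q
  i=14: M-K =  2 → C
  i=15: M-D =  9 → J
  i=16: Y-D = 21 → V
  shifts repeat with period 4: VQCJ

VQCJ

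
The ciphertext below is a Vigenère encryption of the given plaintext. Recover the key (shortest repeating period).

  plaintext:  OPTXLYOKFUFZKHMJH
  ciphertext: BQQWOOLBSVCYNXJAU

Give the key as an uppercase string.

  i= 0: B-O = 13 → N
  i= 1: Q-P =  1 → B
  i= 2: Q-T = 23 → X
  i= 3: W-X = 25 → Z
  i= 4: O-L =  3 → D
  i= 5: O-Y = 16 → Q
  i= 6: L-O = 23 → X
  i= 7: B-K = 17 → R
  i= 8: S-F = 13 → N
  i= 9: V-U =  1 → B
  i=10: C-F = 23 → X
  i=11: Y-Z = 25 → Z
  i=12: N-K =  3 → D
  i=13: X-H = 16 → Q
  i=14: J-M = 23 → X
  i=15: A-J = 17 → R
  i=16: U-H = 13 → N
  shifts repeat with period 8: NBXZDQXR

NBXZDQXR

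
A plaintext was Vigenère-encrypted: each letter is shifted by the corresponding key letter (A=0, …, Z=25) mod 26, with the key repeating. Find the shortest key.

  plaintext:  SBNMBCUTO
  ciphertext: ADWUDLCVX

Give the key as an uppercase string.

  i= 0: A-S =  8 → I
  i= 1: D-B =  2 → C
  i= 2: W-N =  9 → J
  i= 3: U-M =  8 → I
  i= 4: D-B =  2 → C
  i= 5: L-C =  9 → J
  i= 6: C-U =  8 → I
  i= 7: V-T =  2 → C
  i= 8: X-O =  9 → J
  shifts repeat with period 3: ICJ

ICJ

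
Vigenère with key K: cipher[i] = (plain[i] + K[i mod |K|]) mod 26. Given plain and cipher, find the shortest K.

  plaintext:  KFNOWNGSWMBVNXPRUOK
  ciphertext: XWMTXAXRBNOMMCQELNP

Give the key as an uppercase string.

NRZFB

  i= 0: X-K = 13 → N
  i= 1: W-F = 17 → R
  i= 2: M-N = 25 → Z
  i= 3: T-O =  5 → F
  i= 4: X-W =  1 → B
  i= 5: A-N = 13 → N
  i= 6: X-G = 17 → R
  i= 7: R-S = 25 → Z
  i= 8: B-W =  5 → F
  i= 9: N-M =  1 → B
  i=10: O-B = 13 → N
  i=11: M-V = 17 → R
  i=12: M-N = 25 → Z
  i=13: C-X =  5 → F
  i=14: Q-P =  1 → B
  i=15: E-R = 13 → N
  i=16: L-U = 17 → R
  i=17: N-O = 25 → Z
  i=18: P-K =  5 → F
  shifts repeat with period 5: NRZFB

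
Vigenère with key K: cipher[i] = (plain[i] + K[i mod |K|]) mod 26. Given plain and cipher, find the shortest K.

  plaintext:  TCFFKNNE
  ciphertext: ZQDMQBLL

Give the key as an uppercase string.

GOYH

  i= 0: Z-T =  6 → G
  i= 1: Q-C = 14 → O
  i= 2: D-F = 24 → Y
  i= 3: M-F =  7 → H
  i= 4: Q-K =  6 → G
  i= 5: B-N = 14 → O
  i= 6: L-N = 24 → Y
  i= 7: L-E =  7 → H
  shifts repeat with period 4: GOYH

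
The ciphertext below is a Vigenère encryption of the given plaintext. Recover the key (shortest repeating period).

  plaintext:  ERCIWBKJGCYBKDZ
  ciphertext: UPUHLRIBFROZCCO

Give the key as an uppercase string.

QYSZP

  i= 0: U-E = 16 → Q
  i= 1: P-R = 24 → Y
  i= 2: U-C = 18 → S
  i= 3: H-I = 25 → Z
  i= 4: L-W = 15 → P
  i= 5: R-B = 16 → Q
  i= 6: I-K = 24 → Y
  i= 7: B-J = 18 → S
  i= 8: F-G = 25 → Z
  i= 9: R-C = 15 → P
  i=10: O-Y = 16 → Q
  i=11: Z-B = 24 → Y
  i=12: C-K = 18 → S
  i=13: C-D = 25 → Z
  i=14: O-Z = 15 → P
  shifts repeat with period 5: QYSZP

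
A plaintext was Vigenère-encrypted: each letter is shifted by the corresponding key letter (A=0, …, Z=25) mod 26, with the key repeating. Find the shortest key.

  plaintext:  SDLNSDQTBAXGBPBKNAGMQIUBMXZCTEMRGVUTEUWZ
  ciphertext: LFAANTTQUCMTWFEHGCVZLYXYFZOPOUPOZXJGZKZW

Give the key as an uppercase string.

TCPNVQDX

  i= 0: L-S = 19 → T
  i= 1: F-D =  2 → C
  i= 2: A-L = 15 → P
  i= 3: A-N = 13 → N
  i= 4: N-S = 21 → V
  i= 5: T-D = 16 → Q
  i= 6: T-Q =  3 → D
  i= 7: Q-T = 23 → X
  i= 8: U-B = 19 → T
  i= 9: C-A =  2 → C
  i=10: M-X = 15 → P
  i=11: T-G = 13 → N
  i=12: W-B = 21 → V
  i=13: F-P = 16 → Q
  i=14: E-B =  3 → D
  i=15: H-K = 23 → X
  i=16: G-N = 19 → T
  i=17: C-A =  2 → C
  i=18: V-G = 15 → P
  i=19: Z-M = 13 → N
  i=20: L-Q = 21 → V
  i=21: Y-I = 16 → Q
  i=22: X-U =  3 → D
  i=23: Y-B = 23 → X
  i=24: F-M = 19 → T
  i=25: Z-X =  2 → C
  i=26: O-Z = 15 → P
  i=27: P-C = 13 → N
  i=28: O-T = 21 → V
  i=29: U-E = 16 → Q
  i=30: P-M =  3 → D
  i=31: O-R = 23 → X
  i=32: Z-G = 19 → T
  i=33: X-V =  2 → C
  i=34: J-U = 15 → P
  i=35: G-T = 13 → N
  i=36: Z-E = 21 → V
  i=37: K-U = 16 → Q
  i=38: Z-W =  3 → D
  i=39: W-Z = 23 → X
  shifts repeat with period 8: TCPNVQDX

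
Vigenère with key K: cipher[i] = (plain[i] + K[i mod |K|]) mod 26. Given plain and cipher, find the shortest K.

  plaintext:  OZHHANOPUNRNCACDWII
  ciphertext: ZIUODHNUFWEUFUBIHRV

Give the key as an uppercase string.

  i= 0: Z-O = 11 → L
  i= 1: I-Z =  9 → J
  i= 2: U-H = 13 → N
  i= 3: O-H =  7 → H
  i= 4: D-A =  3 → D
  i= 5: H-N = 20 → U
  i= 6: N-O = 25 → Z
  i= 7: U-P =  5 → F
  i= 8: F-U = 11 → L
  i= 9: W-N =  9 → J
  i=10: E-R = 13 → N
  i=11: U-N =  7 → H
  i=12: F-C =  3 → D
  i=13: U-A = 20 → U
  i=14: B-C = 25 → Z
  i=15: I-D =  5 → F
  i=16: H-W = 11 → L
  i=17: R-I =  9 → J
  i=18: V-I = 13 → N
  shifts repeat with period 8: LJNHDUZF

LJNHDUZF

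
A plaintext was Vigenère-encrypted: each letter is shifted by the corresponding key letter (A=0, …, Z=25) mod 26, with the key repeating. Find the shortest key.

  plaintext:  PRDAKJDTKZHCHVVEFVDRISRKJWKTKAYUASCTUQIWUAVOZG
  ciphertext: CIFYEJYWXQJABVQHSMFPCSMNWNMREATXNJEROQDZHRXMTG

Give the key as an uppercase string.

NRCYUAVD

  i= 0: C-P = 13 → N
  i= 1: I-R = 17 → R
  i= 2: F-D =  2 → C
  i= 3: Y-A = 24 → Y
  i= 4: E-K = 20 → U
  i= 5: J-J =  0 → A
  i= 6: Y-D = 21 → V
  i= 7: W-T =  3 → D
  i= 8: X-K = 13 → N
  i= 9: Q-Z = 17 → R
  i=10: J-H =  2 → C
  i=11: A-C = 24 → Y
  i=12: B-H = 20 → U
  i=13: V-V =  0 → A
  i=14: Q-V = 21 → V
  i=15: H-E =  3 → D
  i=16: S-F = 13 → N
  i=17: M-V = 17 → R
  i=18: F-D =  2 → C
  i=19: P-R = 24 → Y
  i=20: C-I = 20 → U
  i=21: S-S =  0 → A
  i=22: M-R = 21 → V
  i=23: N-K =  3 → D
  i=24: W-J = 13 → N
  i=25: N-W = 17 → R
  i=26: M-K =  2 → C
  i=27: R-T = 24 → Y
  i=28: E-K = 20 → U
  i=29: A-A =  0 → A
  i=30: T-Y = 21 → V
  i=31: X-U =  3 → D
  i=32: N-A = 13 → N
  i=33: J-S = 17 → R
  i=34: E-C =  2 → C
  i=35: R-T = 24 → Y
  i=36: O-U = 20 → U
  i=37: Q-Q =  0 → A
  i=38: D-I = 21 → V
  i=39: Z-W =  3 → D
  i=40: H-U = 13 → N
  i=41: R-A = 17 → R
  i=42: X-V =  2 → C
  i=43: M-O = 24 → Y
  i=44: T-Z = 20 → U
  i=45: G-G =  0 → A
  shifts repeat with period 8: NRCYUAVD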